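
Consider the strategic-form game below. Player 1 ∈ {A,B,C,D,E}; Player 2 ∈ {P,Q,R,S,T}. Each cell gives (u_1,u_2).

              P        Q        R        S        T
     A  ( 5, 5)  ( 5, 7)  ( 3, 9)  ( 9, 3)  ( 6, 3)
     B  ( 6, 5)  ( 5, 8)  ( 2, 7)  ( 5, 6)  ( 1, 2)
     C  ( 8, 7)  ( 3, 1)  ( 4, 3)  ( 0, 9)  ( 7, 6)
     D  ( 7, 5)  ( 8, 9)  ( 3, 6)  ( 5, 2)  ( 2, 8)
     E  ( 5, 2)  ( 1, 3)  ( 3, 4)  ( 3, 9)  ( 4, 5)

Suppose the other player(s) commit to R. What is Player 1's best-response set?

u_1(A vs R) = 3
u_1(B vs R) = 2
u_1(C vs R) = 4
u_1(D vs R) = 3
u_1(E vs R) = 3
max payoff 4 at {C}

BR_1 = {C}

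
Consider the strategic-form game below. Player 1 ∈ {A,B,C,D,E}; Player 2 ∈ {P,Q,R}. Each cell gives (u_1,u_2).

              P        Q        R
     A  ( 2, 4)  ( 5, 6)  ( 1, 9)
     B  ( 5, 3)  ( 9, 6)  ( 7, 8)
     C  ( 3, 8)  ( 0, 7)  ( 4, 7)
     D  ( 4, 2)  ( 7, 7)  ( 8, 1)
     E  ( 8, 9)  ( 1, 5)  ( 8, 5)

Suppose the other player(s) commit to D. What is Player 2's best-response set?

u_2(P vs D) = 2
u_2(Q vs D) = 7
u_2(R vs D) = 1
max payoff 7 at {Q}

P2 best: {Q}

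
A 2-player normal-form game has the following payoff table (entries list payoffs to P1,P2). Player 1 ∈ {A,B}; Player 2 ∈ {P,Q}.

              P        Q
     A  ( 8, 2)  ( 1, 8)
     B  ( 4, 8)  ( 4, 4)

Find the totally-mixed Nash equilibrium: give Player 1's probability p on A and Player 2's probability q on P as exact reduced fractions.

P1 mixes 2/5 on A; P2 mixes 3/7 on P

P1 indiff ⇒ q·8+(1-q)·1 = q·4+(1-q)·4 ⇒ q(4) = (1-q)(3) ⇒ q = 3/7
P2 indiff ⇒ p·2+(1-p)·8 = p·8+(1-p)·4 ⇒ p(-6) = (1-p)(-4) ⇒ p = 2/5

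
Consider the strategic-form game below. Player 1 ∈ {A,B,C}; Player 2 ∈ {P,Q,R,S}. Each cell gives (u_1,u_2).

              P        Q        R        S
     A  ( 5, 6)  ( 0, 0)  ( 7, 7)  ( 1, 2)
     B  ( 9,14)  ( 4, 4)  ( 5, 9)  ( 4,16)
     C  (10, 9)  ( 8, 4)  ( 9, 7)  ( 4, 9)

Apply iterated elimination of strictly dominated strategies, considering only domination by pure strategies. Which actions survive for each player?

P1 drop A (C beats it: P:10>5 Q:8>0 R:9>7 S:4>1)
P2 drop Q (P beats it: B:14>4 C:9>4)
P2 drop R (P beats it: B:14>9 C:9>7)
P1→{B,C} P2→{P,S}

Survivors P1:{B,C} P2:{P,S}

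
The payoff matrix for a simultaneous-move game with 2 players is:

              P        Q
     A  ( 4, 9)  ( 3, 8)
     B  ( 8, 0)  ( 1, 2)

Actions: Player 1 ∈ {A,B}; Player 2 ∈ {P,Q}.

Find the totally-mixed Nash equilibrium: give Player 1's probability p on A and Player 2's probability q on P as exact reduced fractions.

P1 indiff ⇒ q·4+(1-q)·3 = q·8+(1-q)·1 ⇒ q(-4) = (1-q)(-2) ⇒ q = 1/3
P2 indiff ⇒ p·9+(1-p)·0 = p·8+(1-p)·2 ⇒ p(1) = (1-p)(2) ⇒ p = 2/3

P1 mixes 2/3 on A; P2 mixes 1/3 on P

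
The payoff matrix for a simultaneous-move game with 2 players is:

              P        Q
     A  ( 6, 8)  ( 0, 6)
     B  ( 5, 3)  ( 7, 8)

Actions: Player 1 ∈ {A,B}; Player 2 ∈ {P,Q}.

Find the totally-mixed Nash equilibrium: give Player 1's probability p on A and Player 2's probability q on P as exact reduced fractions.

P1 indiff ⇒ q·6+(1-q)·0 = q·5+(1-q)·7 ⇒ q(1) = (1-q)(7) ⇒ q = 7/8
P2 indiff ⇒ p·8+(1-p)·3 = p·6+(1-p)·8 ⇒ p(2) = (1-p)(5) ⇒ p = 5/7

p=5/7, q=7/8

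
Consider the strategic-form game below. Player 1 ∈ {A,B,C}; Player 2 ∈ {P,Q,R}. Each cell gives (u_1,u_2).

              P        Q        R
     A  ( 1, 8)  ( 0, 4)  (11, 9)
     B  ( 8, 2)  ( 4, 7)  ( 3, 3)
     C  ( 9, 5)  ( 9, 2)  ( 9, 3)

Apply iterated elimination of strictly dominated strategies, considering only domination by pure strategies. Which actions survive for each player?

Survivors P1:{A,C} P2:{P,R}

P1 drop B (C beats it: P:9>8 Q:9>4 R:9>3)
P2 drop Q (P beats it: A:8>4 C:5>2)
P1→{A,C} P2→{P,R}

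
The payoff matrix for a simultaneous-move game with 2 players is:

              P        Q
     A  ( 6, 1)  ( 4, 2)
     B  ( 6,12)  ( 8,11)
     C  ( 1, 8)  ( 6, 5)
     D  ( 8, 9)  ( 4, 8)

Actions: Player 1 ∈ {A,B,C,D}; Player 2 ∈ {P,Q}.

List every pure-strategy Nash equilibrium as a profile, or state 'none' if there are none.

(A,P): not NE [P1→D gives 8>6; P2→Q gives 2>1]
(A,Q): not NE [P1→B gives 8>4]
(B,P): not NE [P1→D gives 8>6]
(B,Q): not NE [P2→P gives 12>11]
(C,P): not NE [P1→D gives 8>1]
(C,Q): not NE [P1→B gives 8>6; P2→P gives 8>5]
(D,P): NE
(D,Q): not NE [P1→B gives 8>4; P2→P gives 9>8]

PSNE = {(D,P)}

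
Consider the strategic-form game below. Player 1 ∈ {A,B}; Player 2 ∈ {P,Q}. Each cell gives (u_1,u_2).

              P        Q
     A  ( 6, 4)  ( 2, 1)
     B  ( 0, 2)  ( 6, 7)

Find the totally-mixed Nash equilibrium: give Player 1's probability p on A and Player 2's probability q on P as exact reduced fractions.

P1 indiff ⇒ q·6+(1-q)·2 = q·0+(1-q)·6 ⇒ q(6) = (1-q)(4) ⇒ q = 2/5
P2 indiff ⇒ p·4+(1-p)·2 = p·1+(1-p)·7 ⇒ p(3) = (1-p)(5) ⇒ p = 5/8

P1 mixes 5/8 on A; P2 mixes 2/5 on P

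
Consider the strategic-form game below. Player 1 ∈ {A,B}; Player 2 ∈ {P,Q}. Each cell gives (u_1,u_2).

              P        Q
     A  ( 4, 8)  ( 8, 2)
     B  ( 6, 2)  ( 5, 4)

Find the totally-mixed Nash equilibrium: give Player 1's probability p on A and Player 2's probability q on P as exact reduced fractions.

P1 mixes 1/4 on A; P2 mixes 3/5 on P

P1 indiff ⇒ q·4+(1-q)·8 = q·6+(1-q)·5 ⇒ q(-2) = (1-q)(-3) ⇒ q = 3/5
P2 indiff ⇒ p·8+(1-p)·2 = p·2+(1-p)·4 ⇒ p(6) = (1-p)(2) ⇒ p = 1/4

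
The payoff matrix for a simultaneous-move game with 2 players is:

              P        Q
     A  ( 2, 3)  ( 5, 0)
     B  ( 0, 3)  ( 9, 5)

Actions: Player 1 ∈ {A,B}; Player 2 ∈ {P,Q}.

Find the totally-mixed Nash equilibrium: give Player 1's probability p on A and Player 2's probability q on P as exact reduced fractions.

P1 mixes 2/5 on A; P2 mixes 2/3 on P

P1 indiff ⇒ q·2+(1-q)·5 = q·0+(1-q)·9 ⇒ q(2) = (1-q)(4) ⇒ q = 2/3
P2 indiff ⇒ p·3+(1-p)·3 = p·0+(1-p)·5 ⇒ p(3) = (1-p)(2) ⇒ p = 2/5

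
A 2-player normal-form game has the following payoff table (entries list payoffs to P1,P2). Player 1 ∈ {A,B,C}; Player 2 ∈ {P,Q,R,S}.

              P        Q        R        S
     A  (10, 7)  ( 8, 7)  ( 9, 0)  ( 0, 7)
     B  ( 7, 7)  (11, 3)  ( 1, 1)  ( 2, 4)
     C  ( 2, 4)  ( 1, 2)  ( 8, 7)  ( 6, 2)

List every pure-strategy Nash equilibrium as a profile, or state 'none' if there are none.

(A,P): NE
(A,Q): not NE [P1→B gives 11>8]
(A,R): not NE [P2→S gives 7>0]
(A,S): not NE [P1→C gives 6>0]
(B,P): not NE [P1→A gives 10>7]
(B,Q): not NE [P2→P gives 7>3]
(B,R): not NE [P1→A gives 9>1; P2→P gives 7>1]
(B,S): not NE [P1→C gives 6>2; P2→P gives 7>4]
(C,P): not NE [P1→A gives 10>2; P2→R gives 7>4]
(C,Q): not NE [P1→B gives 11>1; P2→R gives 7>2]
(C,R): not NE [P1→A gives 9>8]
(C,S): not NE [P2→R gives 7>2]

PSNE = {(A,P)}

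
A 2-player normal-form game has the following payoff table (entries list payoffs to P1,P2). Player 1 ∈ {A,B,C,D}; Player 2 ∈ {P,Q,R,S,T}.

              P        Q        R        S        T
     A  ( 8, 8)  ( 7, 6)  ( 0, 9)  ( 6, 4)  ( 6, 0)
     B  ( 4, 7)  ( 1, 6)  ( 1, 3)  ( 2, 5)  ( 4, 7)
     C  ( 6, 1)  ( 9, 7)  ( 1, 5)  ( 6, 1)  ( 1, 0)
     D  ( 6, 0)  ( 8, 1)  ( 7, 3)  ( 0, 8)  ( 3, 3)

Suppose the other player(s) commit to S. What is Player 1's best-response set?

argmax u_1 = {A,C}

u_1(A vs S) = 6
u_1(B vs S) = 2
u_1(C vs S) = 6
u_1(D vs S) = 0
max payoff 6 at {A,C}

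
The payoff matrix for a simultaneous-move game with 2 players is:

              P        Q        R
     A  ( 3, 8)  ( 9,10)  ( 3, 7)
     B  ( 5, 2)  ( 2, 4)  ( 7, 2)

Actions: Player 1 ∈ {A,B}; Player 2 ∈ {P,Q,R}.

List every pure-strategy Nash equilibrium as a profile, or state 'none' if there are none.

(A,P): not NE [P1→B gives 5>3; P2→Q gives 10>8]
(A,Q): NE
(A,R): not NE [P1→B gives 7>3; P2→Q gives 10>7]
(B,P): not NE [P2→Q gives 4>2]
(B,Q): not NE [P1→A gives 9>2]
(B,R): not NE [P2→Q gives 4>2]

Nash profiles: (A,Q)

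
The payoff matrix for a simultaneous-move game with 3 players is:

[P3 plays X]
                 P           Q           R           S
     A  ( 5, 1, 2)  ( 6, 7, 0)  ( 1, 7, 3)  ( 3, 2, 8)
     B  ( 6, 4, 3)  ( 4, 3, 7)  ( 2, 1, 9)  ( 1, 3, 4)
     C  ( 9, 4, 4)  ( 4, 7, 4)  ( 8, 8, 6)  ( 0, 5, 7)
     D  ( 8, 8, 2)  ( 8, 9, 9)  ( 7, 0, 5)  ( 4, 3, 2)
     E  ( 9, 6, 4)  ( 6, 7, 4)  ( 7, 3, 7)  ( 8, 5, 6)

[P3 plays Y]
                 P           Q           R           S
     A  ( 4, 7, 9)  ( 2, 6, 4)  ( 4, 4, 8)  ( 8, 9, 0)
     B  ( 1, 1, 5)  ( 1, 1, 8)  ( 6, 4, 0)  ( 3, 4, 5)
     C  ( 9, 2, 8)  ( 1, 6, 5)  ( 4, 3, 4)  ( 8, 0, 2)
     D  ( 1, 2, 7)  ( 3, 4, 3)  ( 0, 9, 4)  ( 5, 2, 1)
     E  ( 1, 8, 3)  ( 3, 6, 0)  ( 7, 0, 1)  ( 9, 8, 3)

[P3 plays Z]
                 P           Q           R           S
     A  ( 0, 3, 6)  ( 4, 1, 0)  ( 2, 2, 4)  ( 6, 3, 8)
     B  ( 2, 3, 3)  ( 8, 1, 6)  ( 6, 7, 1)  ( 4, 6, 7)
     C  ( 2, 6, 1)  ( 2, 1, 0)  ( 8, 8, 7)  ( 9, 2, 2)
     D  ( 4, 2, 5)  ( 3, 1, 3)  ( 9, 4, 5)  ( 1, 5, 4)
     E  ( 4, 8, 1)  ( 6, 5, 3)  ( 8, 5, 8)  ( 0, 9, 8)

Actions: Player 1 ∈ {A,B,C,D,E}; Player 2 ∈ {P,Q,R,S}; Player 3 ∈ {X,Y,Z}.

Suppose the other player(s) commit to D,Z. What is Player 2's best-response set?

BR_2 = {S}

u_2(P vs D,Z) = 2
u_2(Q vs D,Z) = 1
u_2(R vs D,Z) = 4
u_2(S vs D,Z) = 5
max payoff 5 at {S}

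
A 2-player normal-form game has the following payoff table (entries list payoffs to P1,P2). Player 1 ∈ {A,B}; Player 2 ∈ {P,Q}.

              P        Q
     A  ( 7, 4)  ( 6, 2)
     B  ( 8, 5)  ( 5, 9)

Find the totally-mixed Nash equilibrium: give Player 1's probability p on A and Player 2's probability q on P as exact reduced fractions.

p=2/3, q=1/2

P1 indiff ⇒ q·7+(1-q)·6 = q·8+(1-q)·5 ⇒ q(-1) = (1-q)(-1) ⇒ q = 1/2
P2 indiff ⇒ p·4+(1-p)·5 = p·2+(1-p)·9 ⇒ p(2) = (1-p)(4) ⇒ p = 2/3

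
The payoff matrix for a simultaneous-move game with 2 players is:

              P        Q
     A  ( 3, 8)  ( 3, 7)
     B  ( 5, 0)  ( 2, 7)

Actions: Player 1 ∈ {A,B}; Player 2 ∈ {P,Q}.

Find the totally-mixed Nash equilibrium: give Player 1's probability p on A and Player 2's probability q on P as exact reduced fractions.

P1 indiff ⇒ q·3+(1-q)·3 = q·5+(1-q)·2 ⇒ q(-2) = (1-q)(-1) ⇒ q = 1/3
P2 indiff ⇒ p·8+(1-p)·0 = p·7+(1-p)·7 ⇒ p(1) = (1-p)(7) ⇒ p = 7/8

(p,q) = (7/8, 1/3)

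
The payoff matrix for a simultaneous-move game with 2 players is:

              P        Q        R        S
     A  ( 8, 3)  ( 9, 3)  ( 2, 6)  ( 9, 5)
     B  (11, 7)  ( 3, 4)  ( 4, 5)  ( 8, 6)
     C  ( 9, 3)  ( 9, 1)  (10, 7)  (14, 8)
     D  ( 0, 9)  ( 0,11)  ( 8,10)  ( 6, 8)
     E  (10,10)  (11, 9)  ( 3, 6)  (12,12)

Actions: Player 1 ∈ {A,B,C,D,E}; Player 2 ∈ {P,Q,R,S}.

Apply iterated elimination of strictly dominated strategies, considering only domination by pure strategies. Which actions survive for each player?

P1 drop A (E beats it: P:10>8 Q:11>9 R:3>2 S:12>9)
P1 drop D (C beats it: P:9>0 Q:9>0 R:10>8 S:14>6)
P2 drop Q (P beats it: B:7>4 C:3>1 E:10>9)
P2 drop R (S beats it: B:6>5 C:8>7 E:12>6)
P1→{B,C,E} P2→{P,S}

Survivors P1:{B,C,E} P2:{P,S}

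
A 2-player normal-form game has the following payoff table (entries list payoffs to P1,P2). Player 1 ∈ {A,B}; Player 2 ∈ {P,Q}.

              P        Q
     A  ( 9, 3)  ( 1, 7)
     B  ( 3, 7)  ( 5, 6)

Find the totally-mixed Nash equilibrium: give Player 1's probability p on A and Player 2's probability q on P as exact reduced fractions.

(p,q) = (1/5, 2/5)

P1 indiff ⇒ q·9+(1-q)·1 = q·3+(1-q)·5 ⇒ q(6) = (1-q)(4) ⇒ q = 2/5
P2 indiff ⇒ p·3+(1-p)·7 = p·7+(1-p)·6 ⇒ p(-4) = (1-p)(-1) ⇒ p = 1/5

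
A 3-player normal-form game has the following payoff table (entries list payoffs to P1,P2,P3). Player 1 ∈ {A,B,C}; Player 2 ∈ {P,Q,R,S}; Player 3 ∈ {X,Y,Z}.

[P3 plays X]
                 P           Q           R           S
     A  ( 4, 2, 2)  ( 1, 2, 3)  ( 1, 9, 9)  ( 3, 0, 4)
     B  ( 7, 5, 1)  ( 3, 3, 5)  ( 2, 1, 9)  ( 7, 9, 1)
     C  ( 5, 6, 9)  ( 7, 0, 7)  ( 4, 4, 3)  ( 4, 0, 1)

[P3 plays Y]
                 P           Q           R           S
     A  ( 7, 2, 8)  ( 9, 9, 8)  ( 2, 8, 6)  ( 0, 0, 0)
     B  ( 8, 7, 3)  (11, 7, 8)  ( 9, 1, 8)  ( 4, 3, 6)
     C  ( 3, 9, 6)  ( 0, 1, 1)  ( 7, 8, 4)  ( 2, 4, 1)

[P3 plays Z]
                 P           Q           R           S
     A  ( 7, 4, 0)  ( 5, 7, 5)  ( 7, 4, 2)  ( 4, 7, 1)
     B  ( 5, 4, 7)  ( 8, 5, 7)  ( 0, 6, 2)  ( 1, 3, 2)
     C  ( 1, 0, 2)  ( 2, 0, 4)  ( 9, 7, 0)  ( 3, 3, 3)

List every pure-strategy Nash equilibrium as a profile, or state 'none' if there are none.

(A,P,X): not NE [P1→B gives 7>4; P2→R gives 9>2; P3→Y gives 8>2]
(A,P,Y): not NE [P1→B gives 8>7; P2→Q gives 9>2]
(A,P,Z): not NE [P2→S gives 7>4; P3→Y gives 8>0]
(A,Q,X): not NE [P1→C gives 7>1; P2→R gives 9>2; P3→Y gives 8>3]
(A,Q,Y): not NE [P1→B gives 11>9]
(A,Q,Z): not NE [P1→B gives 8>5; P3→Y gives 8>5]
(A,R,X): not NE [P1→C gives 4>1]
(A,R,Y): not NE [P1→B gives 9>2; P2→Q gives 9>8; P3→X gives 9>6]
(A,R,Z): not NE [P1→C gives 9>7; P2→S gives 7>4; P3→X gives 9>2]
(A,S,X): not NE [P1→B gives 7>3; P2→R gives 9>0]
(A,S,Y): not NE [P1→B gives 4>0; P2→Q gives 9>0; P3→X gives 4>0]
(A,S,Z): not NE [P3→X gives 4>1]
(B,P,X): not NE [P2→S gives 9>5; P3→Z gives 7>1]
(B,P,Y): not NE [P3→Z gives 7>3]
(B,P,Z): not NE [P1→A gives 7>5; P2→R gives 6>4]
(B,Q,X): not NE [P1→C gives 7>3; P2→S gives 9>3; P3→Y gives 8>5]
(B,Q,Y): NE
(B,Q,Z): not NE [P2→R gives 6>5; P3→Y gives 8>7]
(B,R,X): not NE [P1→C gives 4>2; P2→S gives 9>1]
(B,R,Y): not NE [P2→Q gives 7>1; P3→X gives 9>8]
(B,R,Z): not NE [P1→C gives 9>0; P3→X gives 9>2]
(B,S,X): not NE [P3→Y gives 6>1]
(B,S,Y): not NE [P2→Q gives 7>3]
(B,S,Z): not NE [P1→A gives 4>1; P2→R gives 6>3; P3→Y gives 6>2]
(C,P,X): not NE [P1→B gives 7>5]
(C,P,Y): not NE [P1→B gives 8>3; P3→X gives 9>6]
(C,P,Z): not NE [P1→A gives 7>1; P2→R gives 7>0; P3→X gives 9>2]
(C,Q,X): not NE [P2→P gives 6>0]
(C,Q,Y): not NE [P1→B gives 11>0; P2→P gives 9>1; P3→X gives 7>1]
(C,Q,Z): not NE [P1→B gives 8>2; P2→R gives 7>0; P3→X gives 7>4]
(C,R,X): not NE [P2→P gives 6>4; P3→Y gives 4>3]
(C,R,Y): not NE [P1→B gives 9>7; P2→P gives 9>8]
(C,R,Z): not NE [P3→Y gives 4>0]
(C,S,X): not NE [P1→B gives 7>4; P2→P gives 6>0; P3→Z gives 3>1]
(C,S,Y): not NE [P1→B gives 4>2; P2→P gives 9>4; P3→Z gives 3>1]
(C,S,Z): not NE [P1→A gives 4>3; P2→R gives 7>3]

NE set: (B,Q,Y)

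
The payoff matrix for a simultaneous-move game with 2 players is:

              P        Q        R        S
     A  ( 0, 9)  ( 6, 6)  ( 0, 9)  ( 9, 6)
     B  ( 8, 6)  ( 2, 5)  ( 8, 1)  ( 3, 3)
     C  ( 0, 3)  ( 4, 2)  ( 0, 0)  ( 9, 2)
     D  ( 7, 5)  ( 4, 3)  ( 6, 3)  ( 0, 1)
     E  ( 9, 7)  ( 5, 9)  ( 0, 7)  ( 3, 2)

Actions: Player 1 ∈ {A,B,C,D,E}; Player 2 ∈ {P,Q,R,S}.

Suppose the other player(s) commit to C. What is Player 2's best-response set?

BR_2 = {P}

u_2(P vs C) = 3
u_2(Q vs C) = 2
u_2(R vs C) = 0
u_2(S vs C) = 2
max payoff 3 at {P}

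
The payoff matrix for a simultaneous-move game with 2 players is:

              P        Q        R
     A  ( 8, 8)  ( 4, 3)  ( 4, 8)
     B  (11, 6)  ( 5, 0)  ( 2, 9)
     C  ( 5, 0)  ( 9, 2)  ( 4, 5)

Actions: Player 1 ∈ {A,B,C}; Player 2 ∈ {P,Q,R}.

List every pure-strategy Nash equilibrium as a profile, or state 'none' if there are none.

(A,P): not NE [P1→B gives 11>8]
(A,Q): not NE [P1→C gives 9>4; P2→R gives 8>3]
(A,R): NE
(B,P): not NE [P2→R gives 9>6]
(B,Q): not NE [P1→C gives 9>5; P2→R gives 9>0]
(B,R): not NE [P1→C gives 4>2]
(C,P): not NE [P1→B gives 11>5; P2→R gives 5>0]
(C,Q): not NE [P2→R gives 5>2]
(C,R): NE

NE set: (A,R), (C,R)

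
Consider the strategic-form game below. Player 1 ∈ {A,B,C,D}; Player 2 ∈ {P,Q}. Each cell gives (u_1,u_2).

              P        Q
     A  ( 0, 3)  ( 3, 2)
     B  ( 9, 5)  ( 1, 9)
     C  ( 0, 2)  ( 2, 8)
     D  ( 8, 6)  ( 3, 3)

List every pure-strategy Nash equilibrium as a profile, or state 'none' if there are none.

(A,P): not NE [P1→B gives 9>0]
(A,Q): not NE [P2→P gives 3>2]
(B,P): not NE [P2→Q gives 9>5]
(B,Q): not NE [P1→D gives 3>1]
(C,P): not NE [P1→B gives 9>0; P2→Q gives 8>2]
(C,Q): not NE [P1→D gives 3>2]
(D,P): not NE [P1→B gives 9>8]
(D,Q): not NE [P2→P gives 6>3]

No pure NE.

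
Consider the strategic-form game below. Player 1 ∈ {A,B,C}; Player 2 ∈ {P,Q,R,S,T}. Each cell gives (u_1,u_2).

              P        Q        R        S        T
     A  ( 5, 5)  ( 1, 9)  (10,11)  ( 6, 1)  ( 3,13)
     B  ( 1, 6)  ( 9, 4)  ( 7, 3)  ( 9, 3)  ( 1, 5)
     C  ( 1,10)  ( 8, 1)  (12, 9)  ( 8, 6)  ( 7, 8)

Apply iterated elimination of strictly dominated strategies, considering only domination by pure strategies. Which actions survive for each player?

IESDS → P1:{A,C} P2:{P,R,T}

P2 drop Q (T beats it: A:13>9 B:5>4 C:8>1)
P2 drop S (P beats it: A:5>1 B:6>3 C:10>6)
P1 drop B (A beats it: P:5>1 R:10>7 T:3>1)
P1→{A,C} P2→{P,R,T}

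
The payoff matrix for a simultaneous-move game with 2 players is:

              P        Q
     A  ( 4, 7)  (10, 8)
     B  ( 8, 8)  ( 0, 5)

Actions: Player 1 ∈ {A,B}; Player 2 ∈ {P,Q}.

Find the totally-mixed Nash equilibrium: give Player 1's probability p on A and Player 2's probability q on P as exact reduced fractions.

P1 mixes 3/4 on A; P2 mixes 5/7 on P

P1 indiff ⇒ q·4+(1-q)·10 = q·8+(1-q)·0 ⇒ q(-4) = (1-q)(-10) ⇒ q = 5/7
P2 indiff ⇒ p·7+(1-p)·8 = p·8+(1-p)·5 ⇒ p(-1) = (1-p)(-3) ⇒ p = 3/4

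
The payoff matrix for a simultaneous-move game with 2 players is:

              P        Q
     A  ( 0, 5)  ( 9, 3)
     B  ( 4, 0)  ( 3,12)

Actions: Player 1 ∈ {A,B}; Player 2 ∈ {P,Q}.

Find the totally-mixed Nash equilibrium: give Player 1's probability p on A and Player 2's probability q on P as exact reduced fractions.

P1 mixes 6/7 on A; P2 mixes 3/5 on P

P1 indiff ⇒ q·0+(1-q)·9 = q·4+(1-q)·3 ⇒ q(-4) = (1-q)(-6) ⇒ q = 3/5
P2 indiff ⇒ p·5+(1-p)·0 = p·3+(1-p)·12 ⇒ p(2) = (1-p)(12) ⇒ p = 6/7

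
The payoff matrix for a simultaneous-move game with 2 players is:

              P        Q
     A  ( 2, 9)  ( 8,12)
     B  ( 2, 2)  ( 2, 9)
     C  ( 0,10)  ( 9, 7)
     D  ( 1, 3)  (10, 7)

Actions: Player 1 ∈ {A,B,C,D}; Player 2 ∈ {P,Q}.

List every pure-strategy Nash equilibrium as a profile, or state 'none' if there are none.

(A,P): not NE [P2→Q gives 12>9]
(A,Q): not NE [P1→D gives 10>8]
(B,P): not NE [P2→Q gives 9>2]
(B,Q): not NE [P1→D gives 10>2]
(C,P): not NE [P1→B gives 2>0]
(C,Q): not NE [P1→D gives 10>9; P2→P gives 10>7]
(D,P): not NE [P1→B gives 2>1; P2→Q gives 7>3]
(D,Q): NE

PSNE = {(D,Q)}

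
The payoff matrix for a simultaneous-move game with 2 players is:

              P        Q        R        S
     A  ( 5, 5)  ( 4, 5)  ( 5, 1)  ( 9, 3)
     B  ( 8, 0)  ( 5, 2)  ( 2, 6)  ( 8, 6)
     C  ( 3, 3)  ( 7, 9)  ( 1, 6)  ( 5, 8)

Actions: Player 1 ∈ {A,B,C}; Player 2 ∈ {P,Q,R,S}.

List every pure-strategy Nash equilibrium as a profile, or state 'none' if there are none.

NE set: (C,Q)

(A,P): not NE [P1→B gives 8>5]
(A,Q): not NE [P1→C gives 7>4]
(A,R): not NE [P2→Q gives 5>1]
(A,S): not NE [P2→Q gives 5>3]
(B,P): not NE [P2→S gives 6>0]
(B,Q): not NE [P1→C gives 7>5; P2→S gives 6>2]
(B,R): not NE [P1→A gives 5>2]
(B,S): not NE [P1→A gives 9>8]
(C,P): not NE [P1→B gives 8>3; P2→Q gives 9>3]
(C,Q): NE
(C,R): not NE [P1→A gives 5>1; P2→Q gives 9>6]
(C,S): not NE [P1→A gives 9>5; P2→Q gives 9>8]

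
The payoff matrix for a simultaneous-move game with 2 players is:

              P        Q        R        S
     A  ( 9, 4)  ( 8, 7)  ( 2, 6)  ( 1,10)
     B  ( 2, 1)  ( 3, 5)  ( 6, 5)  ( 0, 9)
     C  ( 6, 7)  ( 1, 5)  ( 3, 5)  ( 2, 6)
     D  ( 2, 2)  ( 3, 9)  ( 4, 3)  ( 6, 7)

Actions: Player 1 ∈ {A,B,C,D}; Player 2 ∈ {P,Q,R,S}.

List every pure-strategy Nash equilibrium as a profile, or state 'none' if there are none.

PSNE: ∅

(A,P): not NE [P2→S gives 10>4]
(A,Q): not NE [P2→S gives 10>7]
(A,R): not NE [P1→B gives 6>2; P2→S gives 10>6]
(A,S): not NE [P1→D gives 6>1]
(B,P): not NE [P1→A gives 9>2; P2→S gives 9>1]
(B,Q): not NE [P1→A gives 8>3; P2→S gives 9>5]
(B,R): not NE [P2→S gives 9>5]
(B,S): not NE [P1→D gives 6>0]
(C,P): not NE [P1→A gives 9>6]
(C,Q): not NE [P1→A gives 8>1; P2→P gives 7>5]
(C,R): not NE [P1→B gives 6>3; P2→P gives 7>5]
(C,S): not NE [P1→D gives 6>2; P2→P gives 7>6]
(D,P): not NE [P1→A gives 9>2; P2→Q gives 9>2]
(D,Q): not NE [P1→A gives 8>3]
(D,R): not NE [P1→B gives 6>4; P2→Q gives 9>3]
(D,S): not NE [P2→Q gives 9>7]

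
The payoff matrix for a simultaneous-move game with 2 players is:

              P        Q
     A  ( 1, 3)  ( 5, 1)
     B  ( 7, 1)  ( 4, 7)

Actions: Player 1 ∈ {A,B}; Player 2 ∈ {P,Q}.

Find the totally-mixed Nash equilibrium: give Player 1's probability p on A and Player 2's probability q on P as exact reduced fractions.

(p,q) = (3/4, 1/7)

P1 indiff ⇒ q·1+(1-q)·5 = q·7+(1-q)·4 ⇒ q(-6) = (1-q)(-1) ⇒ q = 1/7
P2 indiff ⇒ p·3+(1-p)·1 = p·1+(1-p)·7 ⇒ p(2) = (1-p)(6) ⇒ p = 3/4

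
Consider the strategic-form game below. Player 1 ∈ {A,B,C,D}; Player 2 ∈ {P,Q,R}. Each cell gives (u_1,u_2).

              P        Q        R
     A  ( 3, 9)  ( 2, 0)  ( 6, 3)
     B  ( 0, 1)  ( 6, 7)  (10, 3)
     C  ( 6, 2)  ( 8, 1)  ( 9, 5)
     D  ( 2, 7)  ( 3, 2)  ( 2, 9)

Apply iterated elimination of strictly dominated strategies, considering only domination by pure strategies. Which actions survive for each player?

Remaining: P1:{B,C} P2:{Q,R}

P1 drop A (C beats it: P:6>3 Q:8>2 R:9>6)
P1 drop D (C beats it: P:6>2 Q:8>3 R:9>2)
P2 drop P (R beats it: B:3>1 C:5>2)
P1→{B,C} P2→{Q,R}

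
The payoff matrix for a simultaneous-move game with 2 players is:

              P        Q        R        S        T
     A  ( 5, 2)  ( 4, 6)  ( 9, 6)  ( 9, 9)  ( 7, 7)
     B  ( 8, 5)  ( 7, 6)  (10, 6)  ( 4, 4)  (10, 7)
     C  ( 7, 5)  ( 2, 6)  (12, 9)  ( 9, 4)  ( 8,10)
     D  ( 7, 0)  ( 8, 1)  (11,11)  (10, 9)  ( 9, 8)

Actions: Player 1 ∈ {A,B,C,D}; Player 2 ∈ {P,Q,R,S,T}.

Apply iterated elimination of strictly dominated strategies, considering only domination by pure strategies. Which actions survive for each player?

IESDS → P1:{B,C,D} P2:{R,T}

P1 drop A (D beats it: P:7>5 Q:8>4 R:11>9 S:10>9 T:9>7)
P2 drop P (Q beats it: B:6>5 C:6>5 D:1>0)
P2 drop Q (T beats it: B:7>6 C:10>6 D:8>1)
P2 drop S (R beats it: B:6>4 C:9>4 D:11>9)
P1→{B,C,D} P2→{R,T}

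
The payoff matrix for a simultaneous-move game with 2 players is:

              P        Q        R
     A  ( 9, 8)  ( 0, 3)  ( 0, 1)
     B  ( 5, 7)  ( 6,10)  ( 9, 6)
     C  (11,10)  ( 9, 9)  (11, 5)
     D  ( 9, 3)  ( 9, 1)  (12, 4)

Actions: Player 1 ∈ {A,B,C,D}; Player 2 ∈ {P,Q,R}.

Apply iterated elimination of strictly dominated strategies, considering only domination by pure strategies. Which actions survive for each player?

P1 drop A (C beats it: P:11>9 Q:9>0 R:11>0)
P1 drop B (C beats it: P:11>5 Q:9>6 R:11>9)
P2 drop Q (P beats it: C:10>9 D:3>1)
P1→{C,D} P2→{P,R}

Remaining: P1:{C,D} P2:{P,R}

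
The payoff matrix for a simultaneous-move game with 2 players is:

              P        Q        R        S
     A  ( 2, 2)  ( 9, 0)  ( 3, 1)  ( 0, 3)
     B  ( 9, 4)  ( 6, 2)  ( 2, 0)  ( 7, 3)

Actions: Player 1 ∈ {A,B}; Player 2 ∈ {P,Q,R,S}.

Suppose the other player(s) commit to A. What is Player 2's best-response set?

u_2(P vs A) = 2
u_2(Q vs A) = 0
u_2(R vs A) = 1
u_2(S vs A) = 3
max payoff 3 at {S}

BR_2 = {S}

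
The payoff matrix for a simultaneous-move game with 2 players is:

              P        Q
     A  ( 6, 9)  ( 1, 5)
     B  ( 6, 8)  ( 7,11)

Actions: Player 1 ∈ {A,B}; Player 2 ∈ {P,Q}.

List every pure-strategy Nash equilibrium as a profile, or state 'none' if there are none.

(A,P): NE
(A,Q): not NE [P1→B gives 7>1; P2→P gives 9>5]
(B,P): not NE [P2→Q gives 11>8]
(B,Q): NE

NE set: (A,P), (B,Q)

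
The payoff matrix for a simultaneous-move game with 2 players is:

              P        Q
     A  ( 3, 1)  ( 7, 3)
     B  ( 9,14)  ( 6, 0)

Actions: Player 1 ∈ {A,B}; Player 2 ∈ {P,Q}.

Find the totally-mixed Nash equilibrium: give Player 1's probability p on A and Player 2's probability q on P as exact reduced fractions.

(p,q) = (7/8, 1/7)

P1 indiff ⇒ q·3+(1-q)·7 = q·9+(1-q)·6 ⇒ q(-6) = (1-q)(-1) ⇒ q = 1/7
P2 indiff ⇒ p·1+(1-p)·14 = p·3+(1-p)·0 ⇒ p(-2) = (1-p)(-14) ⇒ p = 7/8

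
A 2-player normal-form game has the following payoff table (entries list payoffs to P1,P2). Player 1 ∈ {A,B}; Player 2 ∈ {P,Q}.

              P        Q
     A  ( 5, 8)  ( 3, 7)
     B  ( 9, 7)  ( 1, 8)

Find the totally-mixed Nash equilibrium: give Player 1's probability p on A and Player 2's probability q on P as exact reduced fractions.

P1 mixes 1/2 on A; P2 mixes 1/3 on P

P1 indiff ⇒ q·5+(1-q)·3 = q·9+(1-q)·1 ⇒ q(-4) = (1-q)(-2) ⇒ q = 1/3
P2 indiff ⇒ p·8+(1-p)·7 = p·7+(1-p)·8 ⇒ p(1) = (1-p)(1) ⇒ p = 1/2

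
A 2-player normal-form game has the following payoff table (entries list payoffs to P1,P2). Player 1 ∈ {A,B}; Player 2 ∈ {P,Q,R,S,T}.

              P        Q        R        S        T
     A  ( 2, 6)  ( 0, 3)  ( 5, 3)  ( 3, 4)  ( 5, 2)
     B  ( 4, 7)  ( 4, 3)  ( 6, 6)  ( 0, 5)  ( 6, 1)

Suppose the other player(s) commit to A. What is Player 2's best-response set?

u_2(P vs A) = 6
u_2(Q vs A) = 3
u_2(R vs A) = 3
u_2(S vs A) = 4
u_2(T vs A) = 2
max payoff 6 at {P}

BR_2 = {P}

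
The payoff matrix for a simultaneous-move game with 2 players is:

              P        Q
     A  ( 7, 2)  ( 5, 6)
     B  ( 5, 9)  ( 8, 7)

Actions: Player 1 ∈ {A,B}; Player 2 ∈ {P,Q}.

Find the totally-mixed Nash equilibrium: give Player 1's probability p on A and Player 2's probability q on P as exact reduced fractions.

(p,q) = (1/3, 3/5)

P1 indiff ⇒ q·7+(1-q)·5 = q·5+(1-q)·8 ⇒ q(2) = (1-q)(3) ⇒ q = 3/5
P2 indiff ⇒ p·2+(1-p)·9 = p·6+(1-p)·7 ⇒ p(-4) = (1-p)(-2) ⇒ p = 1/3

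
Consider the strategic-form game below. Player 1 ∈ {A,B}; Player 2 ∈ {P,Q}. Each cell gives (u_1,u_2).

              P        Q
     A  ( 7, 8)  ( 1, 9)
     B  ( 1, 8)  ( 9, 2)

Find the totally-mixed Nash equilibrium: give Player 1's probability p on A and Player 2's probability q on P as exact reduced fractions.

P1 indiff ⇒ q·7+(1-q)·1 = q·1+(1-q)·9 ⇒ q(6) = (1-q)(8) ⇒ q = 4/7
P2 indiff ⇒ p·8+(1-p)·8 = p·9+(1-p)·2 ⇒ p(-1) = (1-p)(-6) ⇒ p = 6/7

P1 mixes 6/7 on A; P2 mixes 4/7 on P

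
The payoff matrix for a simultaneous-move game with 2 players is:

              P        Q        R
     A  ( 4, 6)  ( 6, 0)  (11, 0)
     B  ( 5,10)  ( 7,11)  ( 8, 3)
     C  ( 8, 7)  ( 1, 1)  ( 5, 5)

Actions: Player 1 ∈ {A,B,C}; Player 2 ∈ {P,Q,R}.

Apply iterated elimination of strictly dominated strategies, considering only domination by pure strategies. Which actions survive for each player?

P2 drop R (P beats it: A:6>0 B:10>3 C:7>5)
P1 drop A (B beats it: P:5>4 Q:7>6)
P1→{B,C} P2→{P,Q}

IESDS → P1:{B,C} P2:{P,Q}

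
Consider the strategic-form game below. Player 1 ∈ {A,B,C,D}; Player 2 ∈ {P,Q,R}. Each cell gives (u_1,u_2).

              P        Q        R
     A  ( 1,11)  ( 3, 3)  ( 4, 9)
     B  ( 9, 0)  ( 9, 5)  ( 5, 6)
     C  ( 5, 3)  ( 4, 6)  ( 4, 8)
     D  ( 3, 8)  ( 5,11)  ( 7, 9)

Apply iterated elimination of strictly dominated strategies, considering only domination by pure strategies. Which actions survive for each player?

Survivors P1:{B,D} P2:{Q,R}

P1 drop A (B beats it: P:9>1 Q:9>3 R:5>4)
P1 drop C (B beats it: P:9>5 Q:9>4 R:5>4)
P2 drop P (Q beats it: B:5>0 D:11>8)
P1→{B,D} P2→{Q,R}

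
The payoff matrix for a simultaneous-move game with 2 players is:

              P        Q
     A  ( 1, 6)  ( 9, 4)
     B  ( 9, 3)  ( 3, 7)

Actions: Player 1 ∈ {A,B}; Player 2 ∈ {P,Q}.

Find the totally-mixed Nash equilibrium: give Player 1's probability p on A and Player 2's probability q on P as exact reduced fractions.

p=2/3, q=3/7

P1 indiff ⇒ q·1+(1-q)·9 = q·9+(1-q)·3 ⇒ q(-8) = (1-q)(-6) ⇒ q = 3/7
P2 indiff ⇒ p·6+(1-p)·3 = p·4+(1-p)·7 ⇒ p(2) = (1-p)(4) ⇒ p = 2/3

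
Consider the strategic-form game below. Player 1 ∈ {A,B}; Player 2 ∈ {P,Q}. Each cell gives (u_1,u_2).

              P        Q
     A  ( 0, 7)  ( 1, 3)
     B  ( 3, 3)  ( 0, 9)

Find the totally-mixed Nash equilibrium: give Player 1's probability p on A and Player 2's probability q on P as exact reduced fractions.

P1 indiff ⇒ q·0+(1-q)·1 = q·3+(1-q)·0 ⇒ q(-3) = (1-q)(-1) ⇒ q = 1/4
P2 indiff ⇒ p·7+(1-p)·3 = p·3+(1-p)·9 ⇒ p(4) = (1-p)(6) ⇒ p = 3/5

(p,q) = (3/5, 1/4)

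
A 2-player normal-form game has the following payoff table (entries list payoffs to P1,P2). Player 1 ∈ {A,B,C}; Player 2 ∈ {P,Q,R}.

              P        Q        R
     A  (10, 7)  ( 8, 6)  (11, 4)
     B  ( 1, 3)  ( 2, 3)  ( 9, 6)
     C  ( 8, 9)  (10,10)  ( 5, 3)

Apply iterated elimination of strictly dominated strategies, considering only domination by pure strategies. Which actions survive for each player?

Survivors P1:{A,C} P2:{P,Q}

P1 drop B (A beats it: P:10>1 Q:8>2 R:11>9)
P2 drop R (P beats it: A:7>4 C:9>3)
P1→{A,C} P2→{P,Q}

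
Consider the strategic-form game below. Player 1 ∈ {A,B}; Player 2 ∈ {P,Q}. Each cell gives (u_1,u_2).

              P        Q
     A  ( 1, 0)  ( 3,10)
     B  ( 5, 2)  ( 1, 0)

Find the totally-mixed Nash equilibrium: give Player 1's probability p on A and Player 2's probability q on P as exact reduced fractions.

P1 indiff ⇒ q·1+(1-q)·3 = q·5+(1-q)·1 ⇒ q(-4) = (1-q)(-2) ⇒ q = 1/3
P2 indiff ⇒ p·0+(1-p)·2 = p·10+(1-p)·0 ⇒ p(-10) = (1-p)(-2) ⇒ p = 1/6

P1 mixes 1/6 on A; P2 mixes 1/3 on P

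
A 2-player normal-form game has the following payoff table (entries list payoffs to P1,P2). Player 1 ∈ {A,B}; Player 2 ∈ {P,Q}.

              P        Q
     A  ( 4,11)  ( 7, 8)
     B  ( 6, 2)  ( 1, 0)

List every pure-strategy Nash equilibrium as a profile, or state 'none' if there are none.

NE set: (B,P)

(A,P): not NE [P1→B gives 6>4]
(A,Q): not NE [P2→P gives 11>8]
(B,P): NE
(B,Q): not NE [P1→A gives 7>1; P2→P gives 2>0]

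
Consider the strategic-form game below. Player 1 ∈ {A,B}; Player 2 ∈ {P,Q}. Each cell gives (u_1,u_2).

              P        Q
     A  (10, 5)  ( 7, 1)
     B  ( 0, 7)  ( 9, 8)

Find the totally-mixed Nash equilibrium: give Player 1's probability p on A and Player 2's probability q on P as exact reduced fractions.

P1 indiff ⇒ q·10+(1-q)·7 = q·0+(1-q)·9 ⇒ q(10) = (1-q)(2) ⇒ q = 1/6
P2 indiff ⇒ p·5+(1-p)·7 = p·1+(1-p)·8 ⇒ p(4) = (1-p)(1) ⇒ p = 1/5

p=1/5, q=1/6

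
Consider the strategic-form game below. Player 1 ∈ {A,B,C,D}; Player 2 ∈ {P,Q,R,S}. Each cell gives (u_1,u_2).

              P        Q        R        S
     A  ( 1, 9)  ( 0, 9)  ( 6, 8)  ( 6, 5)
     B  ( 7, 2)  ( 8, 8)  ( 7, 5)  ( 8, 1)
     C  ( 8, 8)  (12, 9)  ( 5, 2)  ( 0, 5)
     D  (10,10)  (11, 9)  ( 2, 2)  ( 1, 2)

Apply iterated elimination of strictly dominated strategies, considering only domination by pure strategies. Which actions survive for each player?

Remaining: P1:{C,D} P2:{P,Q}

P1 drop A (B beats it: P:7>1 Q:8>0 R:7>6 S:8>6)
P2 drop R (Q beats it: B:8>5 C:9>2 D:9>2)
P2 drop S (P beats it: B:2>1 C:8>5 D:10>2)
P1 drop B (C beats it: P:8>7 Q:12>8)
P1→{C,D} P2→{P,Q}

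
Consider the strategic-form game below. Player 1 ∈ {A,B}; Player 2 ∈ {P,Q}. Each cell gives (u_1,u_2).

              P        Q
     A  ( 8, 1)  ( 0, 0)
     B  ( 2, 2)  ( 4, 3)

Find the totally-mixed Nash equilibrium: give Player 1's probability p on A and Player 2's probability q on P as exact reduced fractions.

p=1/2, q=2/5

P1 indiff ⇒ q·8+(1-q)·0 = q·2+(1-q)·4 ⇒ q(6) = (1-q)(4) ⇒ q = 2/5
P2 indiff ⇒ p·1+(1-p)·2 = p·0+(1-p)·3 ⇒ p(1) = (1-p)(1) ⇒ p = 1/2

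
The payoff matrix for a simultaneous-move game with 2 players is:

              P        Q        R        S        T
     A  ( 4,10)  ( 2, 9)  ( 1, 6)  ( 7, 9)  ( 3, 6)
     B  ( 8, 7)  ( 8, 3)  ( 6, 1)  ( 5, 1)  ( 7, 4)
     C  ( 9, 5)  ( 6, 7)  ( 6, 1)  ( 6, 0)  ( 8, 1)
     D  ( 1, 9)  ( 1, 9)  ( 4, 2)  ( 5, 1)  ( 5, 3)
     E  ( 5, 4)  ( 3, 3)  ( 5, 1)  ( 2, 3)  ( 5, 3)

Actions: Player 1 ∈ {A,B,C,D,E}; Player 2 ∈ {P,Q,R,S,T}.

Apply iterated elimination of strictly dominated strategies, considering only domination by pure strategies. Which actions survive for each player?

P1 drop D (C beats it: P:9>1 Q:6>1 R:6>4 S:6>5 T:8>5)
P1 drop E (B beats it: P:8>5 Q:8>3 R:6>5 S:5>2 T:7>5)
P2 drop R (P beats it: A:10>6 B:7>1 C:5>1)
P2 drop S (P beats it: A:10>9 B:7>1 C:5>0)
P1 drop A (B beats it: P:8>4 Q:8>2 T:7>3)
P2 drop T (P beats it: B:7>4 C:5>1)
P1→{B,C} P2→{P,Q}

IESDS → P1:{B,C} P2:{P,Q}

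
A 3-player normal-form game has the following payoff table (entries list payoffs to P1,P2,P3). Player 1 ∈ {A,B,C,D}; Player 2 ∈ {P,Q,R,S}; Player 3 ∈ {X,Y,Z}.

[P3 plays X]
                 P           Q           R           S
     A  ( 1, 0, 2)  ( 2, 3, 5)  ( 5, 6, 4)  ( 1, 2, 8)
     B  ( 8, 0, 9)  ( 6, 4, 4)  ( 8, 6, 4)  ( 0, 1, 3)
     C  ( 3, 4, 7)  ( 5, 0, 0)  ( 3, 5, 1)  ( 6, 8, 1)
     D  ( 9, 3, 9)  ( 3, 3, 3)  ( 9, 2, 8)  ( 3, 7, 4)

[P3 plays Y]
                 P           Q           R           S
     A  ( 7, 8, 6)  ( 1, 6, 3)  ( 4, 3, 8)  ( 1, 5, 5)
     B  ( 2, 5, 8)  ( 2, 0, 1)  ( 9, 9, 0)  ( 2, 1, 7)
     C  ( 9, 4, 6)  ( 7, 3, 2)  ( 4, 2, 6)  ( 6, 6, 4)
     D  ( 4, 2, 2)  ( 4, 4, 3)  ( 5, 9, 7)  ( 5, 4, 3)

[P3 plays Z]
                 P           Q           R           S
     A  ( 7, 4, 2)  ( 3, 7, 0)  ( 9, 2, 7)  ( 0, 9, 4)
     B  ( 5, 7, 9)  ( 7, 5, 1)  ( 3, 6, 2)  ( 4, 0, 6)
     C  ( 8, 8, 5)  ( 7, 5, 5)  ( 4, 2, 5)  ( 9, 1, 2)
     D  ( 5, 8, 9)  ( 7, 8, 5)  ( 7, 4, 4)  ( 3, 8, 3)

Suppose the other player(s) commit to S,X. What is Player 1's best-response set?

u_1(A vs S,X) = 1
u_1(B vs S,X) = 0
u_1(C vs S,X) = 6
u_1(D vs S,X) = 3
max payoff 6 at {C}

argmax u_1 = {C}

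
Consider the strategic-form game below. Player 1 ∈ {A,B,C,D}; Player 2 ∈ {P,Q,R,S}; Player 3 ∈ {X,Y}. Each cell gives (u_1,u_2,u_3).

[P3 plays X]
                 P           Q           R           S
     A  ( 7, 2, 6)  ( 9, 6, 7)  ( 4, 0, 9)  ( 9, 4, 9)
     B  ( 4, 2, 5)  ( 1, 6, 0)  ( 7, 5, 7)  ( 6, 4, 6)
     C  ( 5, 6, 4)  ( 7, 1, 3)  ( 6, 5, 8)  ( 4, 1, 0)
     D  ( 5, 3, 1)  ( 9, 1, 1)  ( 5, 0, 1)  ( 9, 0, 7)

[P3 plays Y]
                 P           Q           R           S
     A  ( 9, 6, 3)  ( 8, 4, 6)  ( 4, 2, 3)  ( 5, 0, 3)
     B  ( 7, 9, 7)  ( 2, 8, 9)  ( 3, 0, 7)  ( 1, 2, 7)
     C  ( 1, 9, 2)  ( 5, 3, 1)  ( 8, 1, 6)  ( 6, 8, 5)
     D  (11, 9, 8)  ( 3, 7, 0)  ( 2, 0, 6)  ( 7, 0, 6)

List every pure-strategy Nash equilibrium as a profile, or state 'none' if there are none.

Nash profiles: (A,Q,X), (D,P,Y)

(A,P,X): not NE [P2→Q gives 6>2]
(A,P,Y): not NE [P1→D gives 11>9; P3→X gives 6>3]
(A,Q,X): NE
(A,Q,Y): not NE [P2→P gives 6>4; P3→X gives 7>6]
(A,R,X): not NE [P1→B gives 7>4; P2→Q gives 6>0]
(A,R,Y): not NE [P1→C gives 8>4; P2→P gives 6>2; P3→X gives 9>3]
(A,S,X): not NE [P2→Q gives 6>4]
(A,S,Y): not NE [P1→D gives 7>5; P2→P gives 6>0; P3→X gives 9>3]
(B,P,X): not NE [P1→A gives 7>4; P2→Q gives 6>2; P3→Y gives 7>5]
(B,P,Y): not NE [P1→D gives 11>7]
(B,Q,X): not NE [P1→D gives 9>1; P3→Y gives 9>0]
(B,Q,Y): not NE [P1→A gives 8>2; P2→P gives 9>8]
(B,R,X): not NE [P2→Q gives 6>5]
(B,R,Y): not NE [P1→C gives 8>3; P2→P gives 9>0]
(B,S,X): not NE [P1→D gives 9>6; P2→Q gives 6>4; P3→Y gives 7>6]
(B,S,Y): not NE [P1→D gives 7>1; P2→P gives 9>2]
(C,P,X): not NE [P1→A gives 7>5]
(C,P,Y): not NE [P1→D gives 11>1; P3→X gives 4>2]
(C,Q,X): not NE [P1→D gives 9>7; P2→P gives 6>1]
(C,Q,Y): not NE [P1→A gives 8>5; P2→P gives 9>3; P3→X gives 3>1]
(C,R,X): not NE [P1→B gives 7>6; P2→P gives 6>5]
(C,R,Y): not NE [P2→P gives 9>1; P3→X gives 8>6]
(C,S,X): not NE [P1→D gives 9>4; P2→P gives 6>1; P3→Y gives 5>0]
(C,S,Y): not NE [P1→D gives 7>6; P2→P gives 9>8]
(D,P,X): not NE [P1→A gives 7>5; P3→Y gives 8>1]
(D,P,Y): NE
(D,Q,X): not NE [P2→P gives 3>1]
(D,Q,Y): not NE [P1→A gives 8>3; P2→P gives 9>7; P3→X gives 1>0]
(D,R,X): not NE [P1→B gives 7>5; P2→P gives 3>0; P3→Y gives 6>1]
(D,R,Y): not NE [P1→C gives 8>2; P2→P gives 9>0]
(D,S,X): not NE [P2→P gives 3>0]
(D,S,Y): not NE [P2→P gives 9>0; P3→X gives 7>6]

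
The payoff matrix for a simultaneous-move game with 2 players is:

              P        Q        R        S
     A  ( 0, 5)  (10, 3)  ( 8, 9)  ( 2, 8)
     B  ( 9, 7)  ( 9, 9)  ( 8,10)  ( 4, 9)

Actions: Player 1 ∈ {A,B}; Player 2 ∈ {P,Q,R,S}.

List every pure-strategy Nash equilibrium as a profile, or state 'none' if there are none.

Nash profiles: (A,R), (B,R)

(A,P): not NE [P1→B gives 9>0; P2→R gives 9>5]
(A,Q): not NE [P2→R gives 9>3]
(A,R): NE
(A,S): not NE [P1→B gives 4>2; P2→R gives 9>8]
(B,P): not NE [P2→R gives 10>7]
(B,Q): not NE [P1→A gives 10>9; P2→R gives 10>9]
(B,R): NE
(B,S): not NE [P2→R gives 10>9]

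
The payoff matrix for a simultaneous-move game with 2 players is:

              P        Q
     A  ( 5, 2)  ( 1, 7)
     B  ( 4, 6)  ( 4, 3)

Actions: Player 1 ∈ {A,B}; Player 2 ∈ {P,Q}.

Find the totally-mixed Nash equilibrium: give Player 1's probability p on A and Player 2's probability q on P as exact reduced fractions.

(p,q) = (3/8, 3/4)

P1 indiff ⇒ q·5+(1-q)·1 = q·4+(1-q)·4 ⇒ q(1) = (1-q)(3) ⇒ q = 3/4
P2 indiff ⇒ p·2+(1-p)·6 = p·7+(1-p)·3 ⇒ p(-5) = (1-p)(-3) ⇒ p = 3/8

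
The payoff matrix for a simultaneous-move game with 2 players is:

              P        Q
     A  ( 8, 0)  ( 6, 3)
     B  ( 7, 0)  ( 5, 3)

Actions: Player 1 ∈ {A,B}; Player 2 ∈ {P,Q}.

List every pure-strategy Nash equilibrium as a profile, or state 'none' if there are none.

PSNE = {(A,Q)}

(A,P): not NE [P2→Q gives 3>0]
(A,Q): NE
(B,P): not NE [P1→A gives 8>7; P2→Q gives 3>0]
(B,Q): not NE [P1→A gives 6>5]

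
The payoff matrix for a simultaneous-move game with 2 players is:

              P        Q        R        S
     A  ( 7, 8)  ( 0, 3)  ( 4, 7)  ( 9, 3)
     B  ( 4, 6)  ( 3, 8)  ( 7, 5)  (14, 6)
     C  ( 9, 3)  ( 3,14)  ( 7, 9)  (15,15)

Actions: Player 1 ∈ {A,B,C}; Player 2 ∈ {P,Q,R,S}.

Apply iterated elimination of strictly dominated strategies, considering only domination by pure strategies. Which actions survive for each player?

P1 drop A (C beats it: P:9>7 Q:3>0 R:7>4 S:15>9)
P2 drop P (Q beats it: B:8>6 C:14>3)
P2 drop R (Q beats it: B:8>5 C:14>9)
P1→{B,C} P2→{Q,S}

Remaining: P1:{B,C} P2:{Q,S}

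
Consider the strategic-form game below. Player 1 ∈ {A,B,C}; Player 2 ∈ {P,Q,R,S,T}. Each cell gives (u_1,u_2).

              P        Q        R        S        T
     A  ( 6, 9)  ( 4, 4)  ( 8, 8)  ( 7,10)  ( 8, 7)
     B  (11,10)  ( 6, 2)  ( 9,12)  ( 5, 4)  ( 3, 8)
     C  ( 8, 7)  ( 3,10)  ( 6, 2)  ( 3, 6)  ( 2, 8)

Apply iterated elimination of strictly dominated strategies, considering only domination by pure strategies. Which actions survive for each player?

Survivors P1:{A,B} P2:{P,R,S}

P1 drop C (B beats it: P:11>8 Q:6>3 R:9>6 S:5>3 T:3>2)
P2 drop Q (P beats it: A:9>4 B:10>2)
P2 drop T (P beats it: A:9>7 B:10>8)
P1→{A,B} P2→{P,R,S}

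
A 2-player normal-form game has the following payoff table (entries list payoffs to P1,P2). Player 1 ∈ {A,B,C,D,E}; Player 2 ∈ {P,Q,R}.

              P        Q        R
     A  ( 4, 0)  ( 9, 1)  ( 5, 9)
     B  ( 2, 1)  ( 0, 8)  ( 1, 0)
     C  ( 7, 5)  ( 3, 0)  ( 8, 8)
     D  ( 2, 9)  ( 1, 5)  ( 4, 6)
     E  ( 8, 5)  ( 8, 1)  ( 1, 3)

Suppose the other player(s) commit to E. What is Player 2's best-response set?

BR_2 = {P}

u_2(P vs E) = 5
u_2(Q vs E) = 1
u_2(R vs E) = 3
max payoff 5 at {P}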